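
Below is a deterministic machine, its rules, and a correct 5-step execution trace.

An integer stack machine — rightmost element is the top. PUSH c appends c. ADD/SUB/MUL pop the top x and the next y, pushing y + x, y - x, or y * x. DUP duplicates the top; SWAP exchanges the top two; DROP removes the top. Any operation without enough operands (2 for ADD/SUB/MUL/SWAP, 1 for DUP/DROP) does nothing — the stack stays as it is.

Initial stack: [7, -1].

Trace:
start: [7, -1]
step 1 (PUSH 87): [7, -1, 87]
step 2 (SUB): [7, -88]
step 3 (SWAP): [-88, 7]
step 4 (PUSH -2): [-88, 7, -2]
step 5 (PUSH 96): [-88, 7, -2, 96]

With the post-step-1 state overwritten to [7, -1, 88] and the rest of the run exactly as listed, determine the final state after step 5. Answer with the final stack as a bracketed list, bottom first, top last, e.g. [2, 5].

state after step 1 := [7, -1, 88]
step 2 (SUB): [7, -89]
step 3 (SWAP): [-89, 7]
step 4 (PUSH -2): [-89, 7, -2]
step 5 (PUSH 96): [-89, 7, -2, 96]

[-89, 7, -2, 96]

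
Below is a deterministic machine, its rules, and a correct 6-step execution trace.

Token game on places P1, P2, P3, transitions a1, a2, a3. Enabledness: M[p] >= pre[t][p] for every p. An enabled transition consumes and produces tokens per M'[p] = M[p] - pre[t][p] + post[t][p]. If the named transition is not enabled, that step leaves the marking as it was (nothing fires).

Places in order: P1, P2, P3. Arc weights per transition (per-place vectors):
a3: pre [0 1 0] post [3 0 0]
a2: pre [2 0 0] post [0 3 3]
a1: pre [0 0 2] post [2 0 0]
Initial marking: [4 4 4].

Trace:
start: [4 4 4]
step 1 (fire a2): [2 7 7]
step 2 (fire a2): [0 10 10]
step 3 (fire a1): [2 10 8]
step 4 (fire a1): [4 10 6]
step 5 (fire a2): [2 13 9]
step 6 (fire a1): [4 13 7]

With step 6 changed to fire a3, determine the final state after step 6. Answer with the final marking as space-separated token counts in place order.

5 12 9

(re-executing from step 6 with the substitution; state before step 6: [2 13 9])
step 6 (fire a3): [5 12 9]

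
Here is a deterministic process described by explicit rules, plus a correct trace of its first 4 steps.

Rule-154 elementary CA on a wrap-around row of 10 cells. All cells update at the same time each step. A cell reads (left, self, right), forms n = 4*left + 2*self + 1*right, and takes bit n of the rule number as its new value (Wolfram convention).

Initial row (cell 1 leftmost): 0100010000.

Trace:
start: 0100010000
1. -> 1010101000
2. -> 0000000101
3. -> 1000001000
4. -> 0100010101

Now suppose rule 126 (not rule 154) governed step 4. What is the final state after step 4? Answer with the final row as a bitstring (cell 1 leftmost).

1100011101

(re-executing step 4 under rule 126; state before step 4: 1000001000)
4. -> 1100011101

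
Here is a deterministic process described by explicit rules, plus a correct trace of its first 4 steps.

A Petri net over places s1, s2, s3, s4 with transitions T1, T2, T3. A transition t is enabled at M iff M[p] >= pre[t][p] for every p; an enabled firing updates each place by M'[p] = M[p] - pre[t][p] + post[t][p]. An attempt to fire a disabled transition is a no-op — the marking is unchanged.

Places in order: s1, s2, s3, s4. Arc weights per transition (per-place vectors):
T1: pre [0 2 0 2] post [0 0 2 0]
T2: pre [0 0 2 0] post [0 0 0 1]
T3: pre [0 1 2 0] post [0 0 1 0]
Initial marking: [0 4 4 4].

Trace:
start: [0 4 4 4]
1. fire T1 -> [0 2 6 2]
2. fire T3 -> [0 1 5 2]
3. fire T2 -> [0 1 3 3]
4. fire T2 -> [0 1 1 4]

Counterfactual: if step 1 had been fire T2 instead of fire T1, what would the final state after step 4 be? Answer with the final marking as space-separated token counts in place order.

(re-executing from step 1 with the substitution; state before step 1: [0 4 4 4])
1. fire T2 -> [0 4 2 5]
2. fire T3 -> [0 3 1 5]
3. fire T2 -> [0 3 1 5]
4. fire T2 -> [0 3 1 5]

0 3 1 5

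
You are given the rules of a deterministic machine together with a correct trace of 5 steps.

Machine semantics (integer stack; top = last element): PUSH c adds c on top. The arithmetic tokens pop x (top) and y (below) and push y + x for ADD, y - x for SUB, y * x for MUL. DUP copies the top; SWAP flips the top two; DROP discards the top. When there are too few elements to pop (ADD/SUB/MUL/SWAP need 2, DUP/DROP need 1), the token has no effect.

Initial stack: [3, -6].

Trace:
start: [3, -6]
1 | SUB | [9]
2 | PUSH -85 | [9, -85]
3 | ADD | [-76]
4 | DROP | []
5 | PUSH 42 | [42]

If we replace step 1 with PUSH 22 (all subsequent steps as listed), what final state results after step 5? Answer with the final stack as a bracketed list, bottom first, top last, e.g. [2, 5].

[3, -6, 42]

(re-executing from step 1 with the substitution; state before step 1: [3, -6])
1 | PUSH 22 | [3, -6, 22]
2 | PUSH -85 | [3, -6, 22, -85]
3 | ADD | [3, -6, -63]
4 | DROP | [3, -6]
5 | PUSH 42 | [3, -6, 42]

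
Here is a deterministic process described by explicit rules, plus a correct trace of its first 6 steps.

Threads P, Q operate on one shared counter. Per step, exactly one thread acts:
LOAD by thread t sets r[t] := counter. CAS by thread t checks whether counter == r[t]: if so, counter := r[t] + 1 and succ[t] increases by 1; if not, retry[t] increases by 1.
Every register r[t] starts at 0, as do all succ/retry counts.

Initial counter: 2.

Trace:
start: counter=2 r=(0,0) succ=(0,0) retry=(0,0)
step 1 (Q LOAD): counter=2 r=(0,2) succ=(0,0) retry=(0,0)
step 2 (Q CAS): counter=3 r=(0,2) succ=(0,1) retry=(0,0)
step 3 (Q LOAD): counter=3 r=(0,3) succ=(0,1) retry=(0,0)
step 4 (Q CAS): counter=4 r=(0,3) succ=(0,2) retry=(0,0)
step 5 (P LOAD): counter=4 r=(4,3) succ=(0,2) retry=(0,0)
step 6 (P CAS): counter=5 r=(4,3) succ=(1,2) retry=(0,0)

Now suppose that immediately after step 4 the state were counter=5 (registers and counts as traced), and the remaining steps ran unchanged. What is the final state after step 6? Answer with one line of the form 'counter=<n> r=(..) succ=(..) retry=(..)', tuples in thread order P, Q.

state after step 4 := counter=5 r=(0,3) succ=(0,2) retry=(0,0)
step 5 (P LOAD): counter=5 r=(5,3) succ=(0,2) retry=(0,0)
step 6 (P CAS): counter=6 r=(5,3) succ=(1,2) retry=(0,0)

counter=6 r=(5,3) succ=(1,2) retry=(0,0)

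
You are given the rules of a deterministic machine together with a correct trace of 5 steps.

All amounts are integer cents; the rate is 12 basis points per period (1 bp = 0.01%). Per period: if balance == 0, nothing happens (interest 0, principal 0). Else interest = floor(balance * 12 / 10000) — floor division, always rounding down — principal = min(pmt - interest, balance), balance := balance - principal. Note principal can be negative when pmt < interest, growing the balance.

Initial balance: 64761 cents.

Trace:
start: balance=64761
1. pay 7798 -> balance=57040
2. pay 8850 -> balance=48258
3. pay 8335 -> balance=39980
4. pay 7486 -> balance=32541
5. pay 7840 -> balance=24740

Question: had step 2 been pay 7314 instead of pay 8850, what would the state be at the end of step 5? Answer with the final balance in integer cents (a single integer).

(re-executing from step 2 with the substitution; state before step 2: balance=57040)
2. pay 7314 -> balance=49794
3. pay 8335 -> balance=41518
4. pay 7486 -> balance=34081
5. pay 7840 -> balance=26281

26281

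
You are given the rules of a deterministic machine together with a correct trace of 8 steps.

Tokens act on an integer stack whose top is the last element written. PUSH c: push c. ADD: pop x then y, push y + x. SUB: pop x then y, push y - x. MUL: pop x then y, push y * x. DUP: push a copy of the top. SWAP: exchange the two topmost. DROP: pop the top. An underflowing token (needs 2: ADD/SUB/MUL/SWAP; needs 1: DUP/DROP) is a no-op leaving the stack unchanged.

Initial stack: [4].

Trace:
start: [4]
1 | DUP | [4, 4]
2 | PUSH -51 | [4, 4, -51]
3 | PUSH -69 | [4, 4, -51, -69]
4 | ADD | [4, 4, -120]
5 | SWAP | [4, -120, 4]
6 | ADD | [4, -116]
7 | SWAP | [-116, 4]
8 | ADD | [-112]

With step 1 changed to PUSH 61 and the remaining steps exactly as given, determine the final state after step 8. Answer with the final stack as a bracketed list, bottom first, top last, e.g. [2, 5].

[-55]

(re-executing from step 1 with the substitution; state before step 1: [4])
1 | PUSH 61 | [4, 61]
2 | PUSH -51 | [4, 61, -51]
3 | PUSH -69 | [4, 61, -51, -69]
4 | ADD | [4, 61, -120]
5 | SWAP | [4, -120, 61]
6 | ADD | [4, -59]
7 | SWAP | [-59, 4]
8 | ADD | [-55]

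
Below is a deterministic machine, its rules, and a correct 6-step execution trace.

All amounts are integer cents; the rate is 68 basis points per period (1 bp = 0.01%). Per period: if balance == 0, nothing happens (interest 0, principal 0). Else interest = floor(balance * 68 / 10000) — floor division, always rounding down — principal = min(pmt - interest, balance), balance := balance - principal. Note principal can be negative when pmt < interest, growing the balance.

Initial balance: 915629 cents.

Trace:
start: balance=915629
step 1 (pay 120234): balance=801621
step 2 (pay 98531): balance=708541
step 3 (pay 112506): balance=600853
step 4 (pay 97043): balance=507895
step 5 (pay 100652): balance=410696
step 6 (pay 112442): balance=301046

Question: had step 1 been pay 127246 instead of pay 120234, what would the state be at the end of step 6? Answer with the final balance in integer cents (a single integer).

293793

(re-executing from step 1 with the substitution; state before step 1: balance=915629)
step 1 (pay 127246): balance=794609
step 2 (pay 98531): balance=701481
step 3 (pay 112506): balance=593745
step 4 (pay 97043): balance=500739
step 5 (pay 100652): balance=403492
step 6 (pay 112442): balance=293793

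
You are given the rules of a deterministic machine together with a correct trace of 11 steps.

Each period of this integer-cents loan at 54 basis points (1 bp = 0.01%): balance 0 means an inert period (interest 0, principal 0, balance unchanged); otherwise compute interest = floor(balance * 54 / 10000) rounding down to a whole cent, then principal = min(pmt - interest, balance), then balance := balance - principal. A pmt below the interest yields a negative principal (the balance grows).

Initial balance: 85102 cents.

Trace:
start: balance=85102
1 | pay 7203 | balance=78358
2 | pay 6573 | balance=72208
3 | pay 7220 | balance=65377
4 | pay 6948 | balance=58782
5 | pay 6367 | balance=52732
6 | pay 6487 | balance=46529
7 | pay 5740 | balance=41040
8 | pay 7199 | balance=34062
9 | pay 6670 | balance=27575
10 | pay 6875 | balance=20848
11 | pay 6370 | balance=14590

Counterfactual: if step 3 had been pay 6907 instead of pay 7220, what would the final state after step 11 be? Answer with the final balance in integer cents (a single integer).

(re-executing from step 3 with the substitution; state before step 3: balance=72208)
3 | pay 6907 | balance=65690
4 | pay 6948 | balance=59096
5 | pay 6367 | balance=53048
6 | pay 6487 | balance=46847
7 | pay 5740 | balance=41359
8 | pay 7199 | balance=34383
9 | pay 6670 | balance=27898
10 | pay 6875 | balance=21173
11 | pay 6370 | balance=14917

14917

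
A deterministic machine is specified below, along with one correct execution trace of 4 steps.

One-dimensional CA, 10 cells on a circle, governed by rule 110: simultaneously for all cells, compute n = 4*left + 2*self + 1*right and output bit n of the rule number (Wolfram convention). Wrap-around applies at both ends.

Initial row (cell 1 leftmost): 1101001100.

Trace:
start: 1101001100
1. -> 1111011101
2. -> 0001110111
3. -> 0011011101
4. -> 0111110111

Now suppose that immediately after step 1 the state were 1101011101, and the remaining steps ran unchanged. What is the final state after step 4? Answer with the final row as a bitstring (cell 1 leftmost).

state after step 1 := 1101011101
2. -> 0111110111
3. -> 1100011101
4. -> 0100110111

0100110111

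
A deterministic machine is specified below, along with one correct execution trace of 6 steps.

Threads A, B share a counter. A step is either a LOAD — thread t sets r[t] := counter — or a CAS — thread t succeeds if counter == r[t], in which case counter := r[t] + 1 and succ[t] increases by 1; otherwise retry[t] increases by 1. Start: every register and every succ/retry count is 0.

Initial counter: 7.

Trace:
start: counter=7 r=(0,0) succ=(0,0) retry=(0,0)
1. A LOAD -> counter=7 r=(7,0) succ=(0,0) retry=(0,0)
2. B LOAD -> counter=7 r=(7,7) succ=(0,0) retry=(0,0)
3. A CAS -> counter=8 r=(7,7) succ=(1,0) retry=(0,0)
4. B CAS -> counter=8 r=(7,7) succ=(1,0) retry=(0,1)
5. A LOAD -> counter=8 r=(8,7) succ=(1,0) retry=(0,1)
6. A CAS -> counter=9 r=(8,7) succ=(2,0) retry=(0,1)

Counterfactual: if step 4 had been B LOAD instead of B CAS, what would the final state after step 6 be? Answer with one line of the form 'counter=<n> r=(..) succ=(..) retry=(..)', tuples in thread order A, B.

(re-executing from step 4 with the substitution; state before step 4: counter=8 r=(7,7) succ=(1,0) retry=(0,0))
4. B LOAD -> counter=8 r=(7,8) succ=(1,0) retry=(0,0)
5. A LOAD -> counter=8 r=(8,8) succ=(1,0) retry=(0,0)
6. A CAS -> counter=9 r=(8,8) succ=(2,0) retry=(0,0)

counter=9 r=(8,8) succ=(2,0) retry=(0,0)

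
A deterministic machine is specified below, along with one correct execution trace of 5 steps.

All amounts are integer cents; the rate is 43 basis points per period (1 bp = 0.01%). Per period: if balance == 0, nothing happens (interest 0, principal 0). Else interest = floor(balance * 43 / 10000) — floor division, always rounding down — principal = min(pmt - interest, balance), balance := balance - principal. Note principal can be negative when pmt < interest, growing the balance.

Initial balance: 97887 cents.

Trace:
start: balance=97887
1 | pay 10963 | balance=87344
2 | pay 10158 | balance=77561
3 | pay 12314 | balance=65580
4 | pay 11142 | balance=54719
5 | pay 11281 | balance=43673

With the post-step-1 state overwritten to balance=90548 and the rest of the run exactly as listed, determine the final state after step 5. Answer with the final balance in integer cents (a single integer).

46933

state after step 1 := balance=90548
2 | pay 10158 | balance=80779
3 | pay 12314 | balance=68812
4 | pay 11142 | balance=57965
5 | pay 11281 | balance=46933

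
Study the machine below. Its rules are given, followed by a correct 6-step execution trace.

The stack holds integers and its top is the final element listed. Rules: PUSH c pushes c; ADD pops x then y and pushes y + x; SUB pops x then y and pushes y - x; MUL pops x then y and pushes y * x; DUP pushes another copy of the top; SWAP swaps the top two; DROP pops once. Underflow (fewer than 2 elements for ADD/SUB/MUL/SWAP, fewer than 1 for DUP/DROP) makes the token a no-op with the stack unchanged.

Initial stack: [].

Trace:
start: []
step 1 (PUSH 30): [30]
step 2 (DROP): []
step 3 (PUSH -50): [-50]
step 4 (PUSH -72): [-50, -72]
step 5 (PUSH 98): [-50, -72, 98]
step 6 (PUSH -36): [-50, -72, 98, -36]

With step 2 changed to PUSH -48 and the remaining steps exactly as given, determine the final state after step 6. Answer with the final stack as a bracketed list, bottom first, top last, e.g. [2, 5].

(re-executing from step 2 with the substitution; state before step 2: [30])
step 2 (PUSH -48): [30, -48]
step 3 (PUSH -50): [30, -48, -50]
step 4 (PUSH -72): [30, -48, -50, -72]
step 5 (PUSH 98): [30, -48, -50, -72, 98]
step 6 (PUSH -36): [30, -48, -50, -72, 98, -36]

[30, -48, -50, -72, 98, -36]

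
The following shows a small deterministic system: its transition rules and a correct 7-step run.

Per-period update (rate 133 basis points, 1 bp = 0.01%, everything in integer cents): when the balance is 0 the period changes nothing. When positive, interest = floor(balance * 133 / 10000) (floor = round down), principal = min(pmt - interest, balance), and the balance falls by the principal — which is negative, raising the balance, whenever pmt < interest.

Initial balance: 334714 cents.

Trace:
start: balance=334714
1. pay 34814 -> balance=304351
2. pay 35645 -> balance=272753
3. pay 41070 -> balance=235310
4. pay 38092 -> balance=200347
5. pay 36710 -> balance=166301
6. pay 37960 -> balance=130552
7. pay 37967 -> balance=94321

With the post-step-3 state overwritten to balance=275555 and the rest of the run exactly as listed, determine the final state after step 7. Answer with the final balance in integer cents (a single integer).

state after step 3 := balance=275555
4. pay 38092 -> balance=241127
5. pay 36710 -> balance=207623
6. pay 37960 -> balance=172424
7. pay 37967 -> balance=136750

136750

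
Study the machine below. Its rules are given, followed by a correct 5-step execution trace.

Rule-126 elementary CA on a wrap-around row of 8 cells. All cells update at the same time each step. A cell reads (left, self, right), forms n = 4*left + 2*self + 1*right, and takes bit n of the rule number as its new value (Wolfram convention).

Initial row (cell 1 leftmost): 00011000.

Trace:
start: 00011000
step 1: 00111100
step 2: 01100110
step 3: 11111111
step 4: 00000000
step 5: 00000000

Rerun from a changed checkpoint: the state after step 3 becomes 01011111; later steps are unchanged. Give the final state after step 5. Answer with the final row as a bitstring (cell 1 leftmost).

00011011

state after step 3 := 01011111
step 4: 11110001
step 5: 00011011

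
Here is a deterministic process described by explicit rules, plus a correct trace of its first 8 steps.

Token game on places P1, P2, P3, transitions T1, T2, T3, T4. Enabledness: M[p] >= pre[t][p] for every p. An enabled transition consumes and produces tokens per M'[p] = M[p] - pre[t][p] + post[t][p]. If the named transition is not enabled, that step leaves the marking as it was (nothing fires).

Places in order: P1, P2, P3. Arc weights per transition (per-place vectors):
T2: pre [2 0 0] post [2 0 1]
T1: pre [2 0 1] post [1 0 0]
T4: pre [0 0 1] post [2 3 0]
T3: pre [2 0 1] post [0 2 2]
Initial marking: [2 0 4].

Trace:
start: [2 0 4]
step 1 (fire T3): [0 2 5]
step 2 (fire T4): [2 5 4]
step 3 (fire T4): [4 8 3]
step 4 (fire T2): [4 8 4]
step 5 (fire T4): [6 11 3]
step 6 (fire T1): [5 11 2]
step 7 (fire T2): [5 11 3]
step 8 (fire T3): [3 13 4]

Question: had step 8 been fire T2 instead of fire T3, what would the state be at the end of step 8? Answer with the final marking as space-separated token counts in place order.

(re-executing from step 8 with the substitution; state before step 8: [5 11 3])
step 8 (fire T2): [5 11 4]

5 11 4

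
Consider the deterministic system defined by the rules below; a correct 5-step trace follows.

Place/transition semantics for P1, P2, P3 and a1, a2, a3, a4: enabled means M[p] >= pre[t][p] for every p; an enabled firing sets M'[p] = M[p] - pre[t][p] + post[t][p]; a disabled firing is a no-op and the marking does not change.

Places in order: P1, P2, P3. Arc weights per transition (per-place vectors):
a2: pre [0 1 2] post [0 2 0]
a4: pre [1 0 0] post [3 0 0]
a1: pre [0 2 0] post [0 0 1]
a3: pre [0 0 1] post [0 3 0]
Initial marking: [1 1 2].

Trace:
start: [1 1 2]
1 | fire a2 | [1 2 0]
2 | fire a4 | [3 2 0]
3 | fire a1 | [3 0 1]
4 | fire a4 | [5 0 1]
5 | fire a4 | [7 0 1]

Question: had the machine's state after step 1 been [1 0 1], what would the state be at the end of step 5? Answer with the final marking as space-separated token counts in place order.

state after step 1 := [1 0 1]
2 | fire a4 | [3 0 1]
3 | fire a1 | [3 0 1]
4 | fire a4 | [5 0 1]
5 | fire a4 | [7 0 1]

7 0 1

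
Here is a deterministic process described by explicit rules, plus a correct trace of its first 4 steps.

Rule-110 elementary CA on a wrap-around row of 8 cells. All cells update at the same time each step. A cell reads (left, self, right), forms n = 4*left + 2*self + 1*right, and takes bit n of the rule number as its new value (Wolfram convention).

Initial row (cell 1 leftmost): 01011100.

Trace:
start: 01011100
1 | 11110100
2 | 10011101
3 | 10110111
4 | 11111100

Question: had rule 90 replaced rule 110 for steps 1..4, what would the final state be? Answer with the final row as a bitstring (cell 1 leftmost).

(re-executing steps 1..4 under rule 90; state before step 1: 01011100)
1 | 10010110
2 | 01100110
3 | 11111111
4 | 00000000

00000000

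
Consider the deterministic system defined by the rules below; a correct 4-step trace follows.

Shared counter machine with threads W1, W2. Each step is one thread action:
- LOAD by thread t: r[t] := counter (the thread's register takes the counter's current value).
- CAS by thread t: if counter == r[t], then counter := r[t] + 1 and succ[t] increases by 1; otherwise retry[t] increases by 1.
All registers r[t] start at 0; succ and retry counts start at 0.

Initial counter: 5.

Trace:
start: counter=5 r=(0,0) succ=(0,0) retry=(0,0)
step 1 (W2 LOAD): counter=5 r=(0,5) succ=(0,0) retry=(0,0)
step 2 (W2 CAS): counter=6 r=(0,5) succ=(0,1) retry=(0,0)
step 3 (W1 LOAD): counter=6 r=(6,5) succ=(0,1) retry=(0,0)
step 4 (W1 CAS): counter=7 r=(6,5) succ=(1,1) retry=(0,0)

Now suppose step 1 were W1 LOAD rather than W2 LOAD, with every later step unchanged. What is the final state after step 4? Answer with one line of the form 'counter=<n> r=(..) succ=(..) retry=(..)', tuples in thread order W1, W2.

counter=6 r=(5,0) succ=(1,0) retry=(0,1)

(re-executing from step 1 with the substitution; state before step 1: counter=5 r=(0,0) succ=(0,0) retry=(0,0))
step 1 (W1 LOAD): counter=5 r=(5,0) succ=(0,0) retry=(0,0)
step 2 (W2 CAS): counter=5 r=(5,0) succ=(0,0) retry=(0,1)
step 3 (W1 LOAD): counter=5 r=(5,0) succ=(0,0) retry=(0,1)
step 4 (W1 CAS): counter=6 r=(5,0) succ=(1,0) retry=(0,1)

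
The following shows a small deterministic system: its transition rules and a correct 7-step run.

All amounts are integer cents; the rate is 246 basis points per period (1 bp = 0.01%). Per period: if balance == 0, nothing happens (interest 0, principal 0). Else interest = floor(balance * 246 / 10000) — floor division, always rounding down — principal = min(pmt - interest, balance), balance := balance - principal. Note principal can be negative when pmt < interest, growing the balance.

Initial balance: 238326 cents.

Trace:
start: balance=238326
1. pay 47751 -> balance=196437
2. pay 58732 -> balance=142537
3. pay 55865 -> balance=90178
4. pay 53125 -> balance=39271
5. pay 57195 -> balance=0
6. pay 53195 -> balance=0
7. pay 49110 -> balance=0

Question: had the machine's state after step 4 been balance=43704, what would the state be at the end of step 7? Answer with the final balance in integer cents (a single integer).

0

state after step 4 := balance=43704
5. pay 57195 -> balance=0
6. pay 53195 -> balance=0
7. pay 49110 -> balance=0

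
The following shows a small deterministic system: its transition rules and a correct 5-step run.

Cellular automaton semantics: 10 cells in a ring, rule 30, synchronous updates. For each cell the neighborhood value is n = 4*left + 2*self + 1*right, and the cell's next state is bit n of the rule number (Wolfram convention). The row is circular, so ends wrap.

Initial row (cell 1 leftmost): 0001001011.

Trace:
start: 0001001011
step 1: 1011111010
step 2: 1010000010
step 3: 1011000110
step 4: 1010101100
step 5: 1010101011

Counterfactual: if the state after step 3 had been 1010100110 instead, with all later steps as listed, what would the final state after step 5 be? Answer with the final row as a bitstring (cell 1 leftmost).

1010100011

state after step 3 := 1010100110
step 4: 1010111100
step 5: 1010100011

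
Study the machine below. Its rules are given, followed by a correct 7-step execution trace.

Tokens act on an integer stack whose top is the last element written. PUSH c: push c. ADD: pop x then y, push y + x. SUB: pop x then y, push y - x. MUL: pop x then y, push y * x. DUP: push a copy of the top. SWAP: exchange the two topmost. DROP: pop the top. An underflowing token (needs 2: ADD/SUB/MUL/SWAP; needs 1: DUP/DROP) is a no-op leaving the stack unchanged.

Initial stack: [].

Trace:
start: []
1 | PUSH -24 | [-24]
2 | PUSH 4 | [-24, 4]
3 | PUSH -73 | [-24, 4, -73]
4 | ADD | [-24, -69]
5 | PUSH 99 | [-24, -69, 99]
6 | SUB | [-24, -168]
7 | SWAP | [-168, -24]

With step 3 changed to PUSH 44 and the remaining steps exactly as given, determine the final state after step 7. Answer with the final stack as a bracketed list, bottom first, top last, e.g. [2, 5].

(re-executing from step 3 with the substitution; state before step 3: [-24, 4])
3 | PUSH 44 | [-24, 4, 44]
4 | ADD | [-24, 48]
5 | PUSH 99 | [-24, 48, 99]
6 | SUB | [-24, -51]
7 | SWAP | [-51, -24]

[-51, -24]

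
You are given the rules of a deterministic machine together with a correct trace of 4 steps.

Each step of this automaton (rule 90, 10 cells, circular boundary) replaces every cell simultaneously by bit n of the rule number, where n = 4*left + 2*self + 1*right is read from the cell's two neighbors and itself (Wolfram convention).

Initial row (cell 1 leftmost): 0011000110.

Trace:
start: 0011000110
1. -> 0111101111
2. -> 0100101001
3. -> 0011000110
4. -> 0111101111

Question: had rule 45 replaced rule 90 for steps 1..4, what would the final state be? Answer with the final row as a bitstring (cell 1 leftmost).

1011010110

(re-executing steps 1..4 under rule 45; state before step 1: 0011000110)
1. -> 1010010100
2. -> 1110011100
3. -> 1000010000
4. -> 1011010110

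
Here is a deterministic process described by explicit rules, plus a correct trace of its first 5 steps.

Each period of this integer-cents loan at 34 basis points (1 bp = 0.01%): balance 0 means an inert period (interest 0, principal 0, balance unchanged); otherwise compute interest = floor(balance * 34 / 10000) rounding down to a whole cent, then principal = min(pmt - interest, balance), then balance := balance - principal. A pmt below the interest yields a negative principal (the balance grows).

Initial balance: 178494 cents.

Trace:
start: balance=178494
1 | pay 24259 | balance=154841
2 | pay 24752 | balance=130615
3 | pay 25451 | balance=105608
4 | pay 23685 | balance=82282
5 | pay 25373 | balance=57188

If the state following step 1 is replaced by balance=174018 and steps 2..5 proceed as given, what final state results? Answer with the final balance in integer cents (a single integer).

state after step 1 := balance=174018
2 | pay 24752 | balance=149857
3 | pay 25451 | balance=124915
4 | pay 23685 | balance=101654
5 | pay 25373 | balance=76626

76626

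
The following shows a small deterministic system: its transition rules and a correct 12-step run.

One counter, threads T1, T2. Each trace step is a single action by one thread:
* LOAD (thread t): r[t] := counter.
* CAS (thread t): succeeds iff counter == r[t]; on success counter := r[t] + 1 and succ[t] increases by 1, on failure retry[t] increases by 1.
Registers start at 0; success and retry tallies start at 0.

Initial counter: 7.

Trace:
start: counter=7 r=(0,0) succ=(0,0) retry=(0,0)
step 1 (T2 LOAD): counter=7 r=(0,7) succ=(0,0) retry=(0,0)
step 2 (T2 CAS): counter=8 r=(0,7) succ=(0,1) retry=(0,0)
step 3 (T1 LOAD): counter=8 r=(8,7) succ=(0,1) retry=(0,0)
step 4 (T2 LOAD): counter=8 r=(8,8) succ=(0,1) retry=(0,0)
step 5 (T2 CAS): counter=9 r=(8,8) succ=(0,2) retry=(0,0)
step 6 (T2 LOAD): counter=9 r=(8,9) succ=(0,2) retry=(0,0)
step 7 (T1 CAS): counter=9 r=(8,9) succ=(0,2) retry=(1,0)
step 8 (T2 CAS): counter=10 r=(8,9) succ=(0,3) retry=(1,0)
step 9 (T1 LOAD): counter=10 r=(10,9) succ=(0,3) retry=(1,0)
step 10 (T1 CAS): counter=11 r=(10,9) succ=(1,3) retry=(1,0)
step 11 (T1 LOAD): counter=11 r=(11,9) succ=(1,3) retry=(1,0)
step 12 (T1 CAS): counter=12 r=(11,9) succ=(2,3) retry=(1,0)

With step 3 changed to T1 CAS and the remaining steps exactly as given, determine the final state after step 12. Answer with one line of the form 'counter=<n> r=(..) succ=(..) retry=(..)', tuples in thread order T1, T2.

counter=12 r=(11,9) succ=(2,3) retry=(2,0)

(re-executing from step 3 with the substitution; state before step 3: counter=8 r=(0,7) succ=(0,1) retry=(0,0))
step 3 (T1 CAS): counter=8 r=(0,7) succ=(0,1) retry=(1,0)
step 4 (T2 LOAD): counter=8 r=(0,8) succ=(0,1) retry=(1,0)
step 5 (T2 CAS): counter=9 r=(0,8) succ=(0,2) retry=(1,0)
step 6 (T2 LOAD): counter=9 r=(0,9) succ=(0,2) retry=(1,0)
step 7 (T1 CAS): counter=9 r=(0,9) succ=(0,2) retry=(2,0)
step 8 (T2 CAS): counter=10 r=(0,9) succ=(0,3) retry=(2,0)
step 9 (T1 LOAD): counter=10 r=(10,9) succ=(0,3) retry=(2,0)
step 10 (T1 CAS): counter=11 r=(10,9) succ=(1,3) retry=(2,0)
step 11 (T1 LOAD): counter=11 r=(11,9) succ=(1,3) retry=(2,0)
step 12 (T1 CAS): counter=12 r=(11,9) succ=(2,3) retry=(2,0)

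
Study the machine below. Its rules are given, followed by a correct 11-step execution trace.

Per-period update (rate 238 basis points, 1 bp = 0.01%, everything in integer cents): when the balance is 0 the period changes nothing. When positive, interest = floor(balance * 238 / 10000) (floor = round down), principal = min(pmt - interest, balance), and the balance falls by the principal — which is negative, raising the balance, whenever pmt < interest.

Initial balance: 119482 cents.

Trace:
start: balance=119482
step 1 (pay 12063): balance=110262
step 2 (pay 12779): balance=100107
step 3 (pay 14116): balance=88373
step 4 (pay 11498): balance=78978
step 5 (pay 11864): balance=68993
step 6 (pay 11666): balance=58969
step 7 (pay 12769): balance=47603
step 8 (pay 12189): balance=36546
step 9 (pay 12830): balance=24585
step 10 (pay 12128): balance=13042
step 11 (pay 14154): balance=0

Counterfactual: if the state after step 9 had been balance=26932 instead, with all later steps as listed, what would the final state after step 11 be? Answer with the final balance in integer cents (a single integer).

state after step 9 := balance=26932
step 10 (pay 12128): balance=15444
step 11 (pay 14154): balance=1657

1657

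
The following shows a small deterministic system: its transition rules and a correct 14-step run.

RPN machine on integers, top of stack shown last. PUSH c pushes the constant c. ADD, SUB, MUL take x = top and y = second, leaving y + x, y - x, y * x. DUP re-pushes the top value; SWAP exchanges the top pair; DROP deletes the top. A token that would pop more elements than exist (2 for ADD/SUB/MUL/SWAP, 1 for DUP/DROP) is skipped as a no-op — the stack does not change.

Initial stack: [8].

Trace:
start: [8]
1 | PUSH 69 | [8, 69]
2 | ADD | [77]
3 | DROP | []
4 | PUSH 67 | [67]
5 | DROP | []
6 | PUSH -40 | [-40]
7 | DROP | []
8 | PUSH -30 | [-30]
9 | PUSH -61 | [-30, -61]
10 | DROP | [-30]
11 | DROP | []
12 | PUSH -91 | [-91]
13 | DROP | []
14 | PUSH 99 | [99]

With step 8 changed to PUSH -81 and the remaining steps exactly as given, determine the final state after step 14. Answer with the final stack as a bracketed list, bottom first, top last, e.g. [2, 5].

(re-executing from step 8 with the substitution; state before step 8: [])
8 | PUSH -81 | [-81]
9 | PUSH -61 | [-81, -61]
10 | DROP | [-81]
11 | DROP | []
12 | PUSH -91 | [-91]
13 | DROP | []
14 | PUSH 99 | [99]

[99]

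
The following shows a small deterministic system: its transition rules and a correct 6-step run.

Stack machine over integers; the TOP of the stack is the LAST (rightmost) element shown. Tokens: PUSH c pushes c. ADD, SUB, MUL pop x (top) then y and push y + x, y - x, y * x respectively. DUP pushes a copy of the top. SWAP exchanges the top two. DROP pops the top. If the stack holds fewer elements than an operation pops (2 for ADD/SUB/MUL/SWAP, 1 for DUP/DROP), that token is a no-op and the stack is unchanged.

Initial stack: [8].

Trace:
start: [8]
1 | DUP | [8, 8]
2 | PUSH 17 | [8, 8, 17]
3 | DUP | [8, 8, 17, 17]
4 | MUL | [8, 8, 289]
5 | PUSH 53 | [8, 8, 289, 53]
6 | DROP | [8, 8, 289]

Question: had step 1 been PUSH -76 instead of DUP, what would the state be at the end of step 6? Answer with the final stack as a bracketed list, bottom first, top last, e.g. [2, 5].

[8, -76, 289]

(re-executing from step 1 with the substitution; state before step 1: [8])
1 | PUSH -76 | [8, -76]
2 | PUSH 17 | [8, -76, 17]
3 | DUP | [8, -76, 17, 17]
4 | MUL | [8, -76, 289]
5 | PUSH 53 | [8, -76, 289, 53]
6 | DROP | [8, -76, 289]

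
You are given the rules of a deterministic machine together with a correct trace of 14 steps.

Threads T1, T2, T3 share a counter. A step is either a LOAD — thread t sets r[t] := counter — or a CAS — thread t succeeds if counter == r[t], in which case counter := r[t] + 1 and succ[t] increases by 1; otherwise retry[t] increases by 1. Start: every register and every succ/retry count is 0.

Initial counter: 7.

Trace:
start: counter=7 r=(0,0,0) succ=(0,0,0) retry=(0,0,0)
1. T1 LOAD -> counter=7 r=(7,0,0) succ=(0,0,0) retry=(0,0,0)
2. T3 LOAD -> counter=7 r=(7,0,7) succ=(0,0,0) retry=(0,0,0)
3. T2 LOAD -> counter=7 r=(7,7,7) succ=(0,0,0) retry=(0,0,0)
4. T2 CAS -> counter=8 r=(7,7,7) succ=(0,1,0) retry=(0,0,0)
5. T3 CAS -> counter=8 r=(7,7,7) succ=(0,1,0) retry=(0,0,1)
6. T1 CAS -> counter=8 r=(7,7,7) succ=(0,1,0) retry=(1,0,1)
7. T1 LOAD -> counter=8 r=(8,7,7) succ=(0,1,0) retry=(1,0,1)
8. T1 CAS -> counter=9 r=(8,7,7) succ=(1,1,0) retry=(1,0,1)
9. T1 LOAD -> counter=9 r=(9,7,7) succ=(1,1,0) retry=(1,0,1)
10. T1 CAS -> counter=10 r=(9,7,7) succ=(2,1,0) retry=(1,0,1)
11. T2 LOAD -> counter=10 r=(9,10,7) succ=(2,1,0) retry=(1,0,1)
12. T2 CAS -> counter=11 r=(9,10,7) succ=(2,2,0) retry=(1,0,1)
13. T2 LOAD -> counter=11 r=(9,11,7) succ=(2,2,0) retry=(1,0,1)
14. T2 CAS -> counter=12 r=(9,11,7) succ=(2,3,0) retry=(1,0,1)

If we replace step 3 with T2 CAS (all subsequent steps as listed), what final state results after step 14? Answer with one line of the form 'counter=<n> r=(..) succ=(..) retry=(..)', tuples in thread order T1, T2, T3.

counter=12 r=(9,11,7) succ=(2,2,1) retry=(1,2,0)

(re-executing from step 3 with the substitution; state before step 3: counter=7 r=(7,0,7) succ=(0,0,0) retry=(0,0,0))
3. T2 CAS -> counter=7 r=(7,0,7) succ=(0,0,0) retry=(0,1,0)
4. T2 CAS -> counter=7 r=(7,0,7) succ=(0,0,0) retry=(0,2,0)
5. T3 CAS -> counter=8 r=(7,0,7) succ=(0,0,1) retry=(0,2,0)
6. T1 CAS -> counter=8 r=(7,0,7) succ=(0,0,1) retry=(1,2,0)
7. T1 LOAD -> counter=8 r=(8,0,7) succ=(0,0,1) retry=(1,2,0)
8. T1 CAS -> counter=9 r=(8,0,7) succ=(1,0,1) retry=(1,2,0)
9. T1 LOAD -> counter=9 r=(9,0,7) succ=(1,0,1) retry=(1,2,0)
10. T1 CAS -> counter=10 r=(9,0,7) succ=(2,0,1) retry=(1,2,0)
11. T2 LOAD -> counter=10 r=(9,10,7) succ=(2,0,1) retry=(1,2,0)
12. T2 CAS -> counter=11 r=(9,10,7) succ=(2,1,1) retry=(1,2,0)
13. T2 LOAD -> counter=11 r=(9,11,7) succ=(2,1,1) retry=(1,2,0)
14. T2 CAS -> counter=12 r=(9,11,7) succ=(2,2,1) retry=(1,2,0)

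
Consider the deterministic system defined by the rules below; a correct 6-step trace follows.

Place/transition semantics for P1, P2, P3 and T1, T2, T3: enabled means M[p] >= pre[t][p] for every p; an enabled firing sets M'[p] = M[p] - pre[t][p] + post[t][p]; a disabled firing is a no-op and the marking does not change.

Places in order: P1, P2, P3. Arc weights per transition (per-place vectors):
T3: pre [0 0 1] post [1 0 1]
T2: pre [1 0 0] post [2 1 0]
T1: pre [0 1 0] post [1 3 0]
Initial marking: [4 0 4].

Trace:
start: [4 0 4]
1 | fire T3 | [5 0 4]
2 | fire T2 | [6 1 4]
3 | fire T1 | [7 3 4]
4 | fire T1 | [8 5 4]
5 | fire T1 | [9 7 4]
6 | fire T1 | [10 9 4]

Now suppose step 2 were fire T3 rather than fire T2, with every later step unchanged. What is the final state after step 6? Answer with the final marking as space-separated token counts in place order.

(re-executing from step 2 with the substitution; state before step 2: [5 0 4])
2 | fire T3 | [6 0 4]
3 | fire T1 | [6 0 4]
4 | fire T1 | [6 0 4]
5 | fire T1 | [6 0 4]
6 | fire T1 | [6 0 4]

6 0 4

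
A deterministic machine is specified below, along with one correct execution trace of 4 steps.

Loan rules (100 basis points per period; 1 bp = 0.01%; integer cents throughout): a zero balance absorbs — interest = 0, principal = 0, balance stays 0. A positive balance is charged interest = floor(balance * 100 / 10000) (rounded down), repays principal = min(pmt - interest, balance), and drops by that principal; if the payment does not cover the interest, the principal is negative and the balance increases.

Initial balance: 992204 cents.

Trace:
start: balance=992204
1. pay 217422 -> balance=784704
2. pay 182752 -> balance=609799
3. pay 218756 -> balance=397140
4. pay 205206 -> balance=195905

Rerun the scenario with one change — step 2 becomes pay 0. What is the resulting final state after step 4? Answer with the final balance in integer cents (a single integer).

382331

(re-executing from step 2 with the substitution; state before step 2: balance=784704)
2. pay 0 -> balance=792551
3. pay 218756 -> balance=581720
4. pay 205206 -> balance=382331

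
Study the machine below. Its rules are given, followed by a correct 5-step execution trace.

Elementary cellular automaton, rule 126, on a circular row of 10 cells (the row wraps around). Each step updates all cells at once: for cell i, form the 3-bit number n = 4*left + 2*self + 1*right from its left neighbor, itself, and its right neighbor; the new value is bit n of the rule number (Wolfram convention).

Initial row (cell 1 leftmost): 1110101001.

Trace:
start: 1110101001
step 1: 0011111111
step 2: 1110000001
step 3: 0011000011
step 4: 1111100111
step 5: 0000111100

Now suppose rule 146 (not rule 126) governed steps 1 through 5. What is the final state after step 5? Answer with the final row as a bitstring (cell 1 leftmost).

0100000100

(re-executing steps 1..5 under rule 146; state before step 1: 1110101001)
step 1: 1100000110
step 2: 0010001000
step 3: 0101010100
step 4: 1000000010
step 5: 0100000100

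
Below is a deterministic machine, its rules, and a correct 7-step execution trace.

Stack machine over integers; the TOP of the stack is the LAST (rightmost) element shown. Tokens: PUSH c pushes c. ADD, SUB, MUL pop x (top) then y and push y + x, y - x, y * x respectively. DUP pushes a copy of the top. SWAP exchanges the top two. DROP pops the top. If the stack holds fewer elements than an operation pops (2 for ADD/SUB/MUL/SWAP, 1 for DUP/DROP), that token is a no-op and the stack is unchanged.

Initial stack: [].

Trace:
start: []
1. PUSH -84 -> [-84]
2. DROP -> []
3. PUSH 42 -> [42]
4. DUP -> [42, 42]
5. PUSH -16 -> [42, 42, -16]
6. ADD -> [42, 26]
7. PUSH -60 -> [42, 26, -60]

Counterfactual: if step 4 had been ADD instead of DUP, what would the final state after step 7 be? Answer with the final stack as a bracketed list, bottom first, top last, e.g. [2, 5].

(re-executing from step 4 with the substitution; state before step 4: [42])
4. ADD -> [42]
5. PUSH -16 -> [42, -16]
6. ADD -> [26]
7. PUSH -60 -> [26, -60]

[26, -60]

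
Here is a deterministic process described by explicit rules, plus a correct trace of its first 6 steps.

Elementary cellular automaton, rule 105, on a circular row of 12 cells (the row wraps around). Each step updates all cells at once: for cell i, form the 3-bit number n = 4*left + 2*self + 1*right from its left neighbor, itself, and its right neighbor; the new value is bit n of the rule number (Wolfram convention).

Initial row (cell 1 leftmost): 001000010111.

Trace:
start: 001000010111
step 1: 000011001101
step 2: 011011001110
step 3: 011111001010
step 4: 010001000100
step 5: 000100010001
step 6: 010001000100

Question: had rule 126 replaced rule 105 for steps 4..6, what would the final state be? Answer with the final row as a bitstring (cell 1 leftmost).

(re-executing steps 4..6 under rule 126; state before step 4: 011111001010)
step 4: 110001111111
step 5: 011011000000
step 6: 111111100000

111111100000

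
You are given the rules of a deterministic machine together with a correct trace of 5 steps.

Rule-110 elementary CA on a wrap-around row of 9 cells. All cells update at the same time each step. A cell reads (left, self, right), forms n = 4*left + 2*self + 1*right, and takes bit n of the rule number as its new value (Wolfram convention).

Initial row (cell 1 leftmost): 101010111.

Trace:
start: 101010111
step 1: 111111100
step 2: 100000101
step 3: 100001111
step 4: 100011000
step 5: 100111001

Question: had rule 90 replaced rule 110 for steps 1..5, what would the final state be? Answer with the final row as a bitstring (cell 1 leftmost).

011011000

(re-executing steps 1..5 under rule 90; state before step 1: 101010111)
step 1: 100000100
step 2: 010001011
step 3: 001010011
step 4: 110001111
step 5: 011011000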